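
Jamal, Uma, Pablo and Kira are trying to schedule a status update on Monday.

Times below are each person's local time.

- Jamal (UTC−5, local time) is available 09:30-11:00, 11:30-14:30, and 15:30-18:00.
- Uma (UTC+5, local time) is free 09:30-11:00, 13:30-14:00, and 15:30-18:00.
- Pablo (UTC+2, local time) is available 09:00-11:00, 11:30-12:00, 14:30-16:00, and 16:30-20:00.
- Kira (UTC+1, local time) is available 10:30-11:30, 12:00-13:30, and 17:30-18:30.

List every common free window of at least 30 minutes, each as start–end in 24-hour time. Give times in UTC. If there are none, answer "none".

Jamal → UTC: 14:30–16:00, 16:30–19:30, 20:30–23:00.
Uma → UTC: 04:30–06:00, 08:30–09:00, 10:30–13:00.
Pablo → UTC: 07:00–09:00, 09:30–10:00, 12:30–14:00, 14:30–18:00.
Kira → UTC: 09:30–10:30, 11:00–12:30, 16:30–17:30.
Jamal ∩ Uma: (none).
Jamal ∩ Uma ∩ Pablo: (none).
Jamal ∩ Uma ∩ Pablo ∩ Kira: (none).
Windows ≥ 30 min: (none).

none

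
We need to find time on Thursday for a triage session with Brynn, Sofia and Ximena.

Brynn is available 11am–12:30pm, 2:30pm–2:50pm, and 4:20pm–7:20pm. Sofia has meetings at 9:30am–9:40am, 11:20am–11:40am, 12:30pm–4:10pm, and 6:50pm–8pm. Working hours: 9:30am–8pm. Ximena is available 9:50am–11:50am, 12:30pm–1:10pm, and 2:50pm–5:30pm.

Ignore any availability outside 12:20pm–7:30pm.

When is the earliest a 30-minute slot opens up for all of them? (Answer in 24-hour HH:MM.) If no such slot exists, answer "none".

16:20

Sofia free within 09:30–20:00: 09:40–11:20, 11:40–12:30, 16:10–18:50.
Brynn ∩ Sofia: 11:00–11:20, 11:40–12:30, 16:20–18:50.
Brynn ∩ Sofia ∩ Ximena: 11:00–11:20, 11:40–11:50, 16:20–17:30.
Restricted to 12:20–19:30: 16:20–17:30.
Windows ≥ 30 min: 16:20–17:30.
Earliest such window starts at 16:20.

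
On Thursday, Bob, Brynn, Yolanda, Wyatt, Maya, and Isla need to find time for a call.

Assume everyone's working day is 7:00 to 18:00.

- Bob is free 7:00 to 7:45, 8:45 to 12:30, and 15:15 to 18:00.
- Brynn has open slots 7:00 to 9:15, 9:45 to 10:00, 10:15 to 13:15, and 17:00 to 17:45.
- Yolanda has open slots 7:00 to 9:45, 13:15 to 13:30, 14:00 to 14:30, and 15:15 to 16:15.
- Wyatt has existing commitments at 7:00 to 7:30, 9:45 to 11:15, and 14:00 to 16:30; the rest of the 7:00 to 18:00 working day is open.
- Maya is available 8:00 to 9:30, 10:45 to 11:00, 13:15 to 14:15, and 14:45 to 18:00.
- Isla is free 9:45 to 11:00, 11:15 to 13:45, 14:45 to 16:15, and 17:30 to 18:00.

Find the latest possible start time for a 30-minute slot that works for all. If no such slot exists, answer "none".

Wyatt free within 07:00–18:00: 07:30–09:45, 11:15–14:00, 16:30–18:00.
Bob ∩ Brynn: 07:00–07:45, 08:45–09:15, 09:45–10:00, 10:15–12:30, 17:00–17:45.
Bob ∩ Brynn ∩ Yolanda: 07:00–07:45, 08:45–09:15.
Bob ∩ Brynn ∩ Yolanda ∩ Wyatt: 07:30–07:45, 08:45–09:15.
Bob ∩ Brynn ∩ Yolanda ∩ Wyatt ∩ Maya: 08:45–09:15.
Bob ∩ Brynn ∩ Yolanda ∩ Wyatt ∩ Maya ∩ Isla: (none).
Windows ≥ 30 min: (none).

none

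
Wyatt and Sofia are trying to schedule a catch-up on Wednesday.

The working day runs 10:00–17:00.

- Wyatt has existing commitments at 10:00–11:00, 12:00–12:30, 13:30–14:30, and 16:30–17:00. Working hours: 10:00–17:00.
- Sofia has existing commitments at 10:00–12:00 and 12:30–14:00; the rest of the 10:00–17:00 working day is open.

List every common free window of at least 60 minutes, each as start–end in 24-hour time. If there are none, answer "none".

14:30–16:30

Wyatt free within 10:00–17:00: 11:00–12:00, 12:30–13:30, 14:30–16:30.
Sofia free within 10:00–17:00: 12:00–12:30, 14:00–17:00.
Wyatt ∩ Sofia: 14:30–16:30.
Windows ≥ 60 min: 14:30–16:30.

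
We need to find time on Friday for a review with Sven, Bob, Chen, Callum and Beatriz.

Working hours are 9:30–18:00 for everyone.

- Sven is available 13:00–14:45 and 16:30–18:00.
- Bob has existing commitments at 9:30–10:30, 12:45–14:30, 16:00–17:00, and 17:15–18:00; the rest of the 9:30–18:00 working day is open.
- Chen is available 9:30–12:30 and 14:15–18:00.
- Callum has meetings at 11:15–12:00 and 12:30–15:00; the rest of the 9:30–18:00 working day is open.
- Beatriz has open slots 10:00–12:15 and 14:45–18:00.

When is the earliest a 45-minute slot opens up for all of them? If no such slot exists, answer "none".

none

Bob free within 09:30–18:00: 10:30–12:45, 14:30–16:00, 17:00–17:15.
Callum free within 09:30–18:00: 09:30–11:15, 12:00–12:30, 15:00–18:00.
Sven ∩ Bob: 14:30–14:45, 17:00–17:15.
Sven ∩ Bob ∩ Chen: 14:30–14:45, 17:00–17:15.
Sven ∩ Bob ∩ Chen ∩ Callum: 17:00–17:15.
Sven ∩ Bob ∩ Chen ∩ Callum ∩ Beatriz: 17:00–17:15.
Windows ≥ 45 min: (none).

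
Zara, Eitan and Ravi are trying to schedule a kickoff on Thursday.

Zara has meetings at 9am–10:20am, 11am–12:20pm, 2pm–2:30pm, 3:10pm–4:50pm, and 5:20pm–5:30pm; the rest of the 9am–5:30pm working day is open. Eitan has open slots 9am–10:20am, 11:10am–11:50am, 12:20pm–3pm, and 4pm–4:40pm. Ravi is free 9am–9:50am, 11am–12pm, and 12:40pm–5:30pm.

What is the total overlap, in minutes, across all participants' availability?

110 minutes

Zara free within 09:00–17:30: 10:20–11:00, 12:20–14:00, 14:30–15:10, 16:50–17:20.
Zara ∩ Eitan: 12:20–14:00, 14:30–15:00.
Zara ∩ Eitan ∩ Ravi: 12:40–14:00, 14:30–15:00.
Total common minutes: 80 + 30 = 110.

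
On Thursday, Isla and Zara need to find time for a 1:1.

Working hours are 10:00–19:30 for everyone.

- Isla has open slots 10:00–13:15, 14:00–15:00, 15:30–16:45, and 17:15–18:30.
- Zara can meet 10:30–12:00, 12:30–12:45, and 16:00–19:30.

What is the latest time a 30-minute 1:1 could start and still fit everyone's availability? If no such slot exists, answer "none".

18:00

Isla ∩ Zara: 10:30–12:00, 12:30–12:45, 16:00–16:45, 17:15–18:30.
Windows ≥ 30 min: 10:30–12:00, 16:00–16:45, 17:15–18:30.
Latest start in the last window 17:15–18:30 is 18:30 − 30 min = 18:00.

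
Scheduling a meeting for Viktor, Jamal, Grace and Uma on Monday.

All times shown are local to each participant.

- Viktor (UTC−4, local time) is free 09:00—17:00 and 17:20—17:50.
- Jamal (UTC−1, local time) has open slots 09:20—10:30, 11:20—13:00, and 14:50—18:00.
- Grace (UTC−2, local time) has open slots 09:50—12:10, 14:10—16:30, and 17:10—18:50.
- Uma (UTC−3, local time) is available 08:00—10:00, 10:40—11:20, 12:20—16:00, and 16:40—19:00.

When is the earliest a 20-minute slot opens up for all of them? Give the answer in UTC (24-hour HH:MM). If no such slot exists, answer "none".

Viktor → UTC: 13:00–21:00, 21:20–21:50.
Jamal → UTC: 10:20–11:30, 12:20–14:00, 15:50–19:00.
Grace → UTC: 11:50–14:10, 16:10–18:30, 19:10–20:50.
Uma → UTC: 11:00–13:00, 13:40–14:20, 15:20–19:00, 19:40–22:00.
Viktor ∩ Jamal: 13:00–14:00, 15:50–19:00.
Viktor ∩ Jamal ∩ Grace: 13:00–14:00, 16:10–18:30.
Viktor ∩ Jamal ∩ Grace ∩ Uma: 13:40–14:00, 16:10–18:30.
Windows ≥ 20 min: 13:40–14:00, 16:10–18:30.
Earliest such window starts at 13:40.

13:40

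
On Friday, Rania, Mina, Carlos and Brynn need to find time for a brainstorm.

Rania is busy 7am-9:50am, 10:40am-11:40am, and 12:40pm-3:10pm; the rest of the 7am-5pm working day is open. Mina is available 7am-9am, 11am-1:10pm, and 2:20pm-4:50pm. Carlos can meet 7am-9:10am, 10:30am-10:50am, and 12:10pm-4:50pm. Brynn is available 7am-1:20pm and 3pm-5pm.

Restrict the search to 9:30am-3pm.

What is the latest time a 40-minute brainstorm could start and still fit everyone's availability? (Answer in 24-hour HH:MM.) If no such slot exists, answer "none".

Rania free within 07:00–17:00: 09:50–10:40, 11:40–12:40, 15:10–17:00.
Rania ∩ Mina: 11:40–12:40, 15:10–16:50.
Rania ∩ Mina ∩ Carlos: 12:10–12:40, 15:10–16:50.
Rania ∩ Mina ∩ Carlos ∩ Brynn: 12:10–12:40, 15:10–16:50.
Restricted to 09:30–15:00: 12:10–12:40.
Windows ≥ 40 min: (none).

none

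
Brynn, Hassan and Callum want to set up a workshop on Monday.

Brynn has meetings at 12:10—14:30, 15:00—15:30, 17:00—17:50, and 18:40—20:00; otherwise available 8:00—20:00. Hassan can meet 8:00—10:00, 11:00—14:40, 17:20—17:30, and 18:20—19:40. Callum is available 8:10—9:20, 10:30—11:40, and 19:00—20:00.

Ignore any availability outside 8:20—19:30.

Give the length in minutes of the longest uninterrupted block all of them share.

60 minutes

Brynn free within 08:00–20:00: 08:00–12:10, 14:30–15:00, 15:30–17:00, 17:50–18:40.
Brynn ∩ Hassan: 08:00–10:00, 11:00–12:10, 14:30–14:40, 18:20–18:40.
Brynn ∩ Hassan ∩ Callum: 08:10–09:20, 11:00–11:40.
Restricted to 08:20–19:30: 08:20–09:20, 11:00–11:40.
Common window lengths: 60, 40 min; longest is 60.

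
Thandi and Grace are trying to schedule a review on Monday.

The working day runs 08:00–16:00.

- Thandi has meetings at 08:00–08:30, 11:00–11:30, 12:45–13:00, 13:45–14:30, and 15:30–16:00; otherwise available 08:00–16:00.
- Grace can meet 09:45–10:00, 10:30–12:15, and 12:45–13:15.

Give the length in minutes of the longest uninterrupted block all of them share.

45 minutes

Thandi free within 08:00–16:00: 08:30–11:00, 11:30–12:45, 13:00–13:45, 14:30–15:30.
Thandi ∩ Grace: 09:45–10:00, 10:30–11:00, 11:30–12:15, 13:00–13:15.
Common window lengths: 15, 30, 45, 15 min; longest is 45.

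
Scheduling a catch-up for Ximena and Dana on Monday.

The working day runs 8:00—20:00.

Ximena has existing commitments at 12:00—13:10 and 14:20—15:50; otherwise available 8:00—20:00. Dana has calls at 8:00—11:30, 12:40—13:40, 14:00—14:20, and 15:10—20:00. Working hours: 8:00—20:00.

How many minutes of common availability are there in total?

50 minutes

Ximena free within 08:00–20:00: 08:00–12:00, 13:10–14:20, 15:50–20:00.
Dana free within 08:00–20:00: 11:30–12:40, 13:40–14:00, 14:20–15:10.
Ximena ∩ Dana: 11:30–12:00, 13:40–14:00.
Total common minutes: 30 + 20 = 50.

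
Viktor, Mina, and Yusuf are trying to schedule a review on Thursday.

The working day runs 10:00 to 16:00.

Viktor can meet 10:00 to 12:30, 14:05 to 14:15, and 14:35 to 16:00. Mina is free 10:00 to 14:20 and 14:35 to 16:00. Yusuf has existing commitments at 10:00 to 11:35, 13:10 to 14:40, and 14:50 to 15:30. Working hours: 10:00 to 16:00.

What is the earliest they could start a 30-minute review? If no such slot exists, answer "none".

11:35

Yusuf free within 10:00–16:00: 11:35–13:10, 14:40–14:50, 15:30–16:00.
Viktor ∩ Mina: 10:00–12:30, 14:05–14:15, 14:35–16:00.
Viktor ∩ Mina ∩ Yusuf: 11:35–12:30, 14:40–14:50, 15:30–16:00.
Windows ≥ 30 min: 11:35–12:30, 15:30–16:00.
Earliest such window starts at 11:35.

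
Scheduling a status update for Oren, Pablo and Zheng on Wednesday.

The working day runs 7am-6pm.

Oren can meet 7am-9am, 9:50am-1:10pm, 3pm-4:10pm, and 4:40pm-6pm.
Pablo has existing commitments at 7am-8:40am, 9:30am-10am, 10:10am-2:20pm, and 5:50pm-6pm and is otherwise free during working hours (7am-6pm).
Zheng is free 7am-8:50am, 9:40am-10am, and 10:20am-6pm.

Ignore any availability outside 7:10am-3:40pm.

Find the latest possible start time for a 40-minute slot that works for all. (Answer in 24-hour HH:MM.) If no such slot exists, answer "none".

Pablo free within 07:00–18:00: 08:40–09:30, 10:00–10:10, 14:20–17:50.
Oren ∩ Pablo: 08:40–09:00, 10:00–10:10, 15:00–16:10, 16:40–17:50.
Oren ∩ Pablo ∩ Zheng: 08:40–08:50, 15:00–16:10, 16:40–17:50.
Restricted to 07:10–15:40: 08:40–08:50, 15:00–15:40.
Windows ≥ 40 min: 15:00–15:40.
Latest start in the last window 15:00–15:40 is 15:40 − 40 min = 15:00.

15:00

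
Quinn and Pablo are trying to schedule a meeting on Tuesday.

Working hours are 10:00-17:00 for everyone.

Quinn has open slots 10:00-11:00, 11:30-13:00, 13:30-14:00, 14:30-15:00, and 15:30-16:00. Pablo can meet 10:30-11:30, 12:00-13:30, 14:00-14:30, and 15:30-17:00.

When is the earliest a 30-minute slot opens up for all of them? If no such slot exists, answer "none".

10:30

Quinn ∩ Pablo: 10:30–11:00, 12:00–13:00, 15:30–16:00.
Windows ≥ 30 min: 10:30–11:00, 12:00–13:00, 15:30–16:00.
Earliest such window starts at 10:30.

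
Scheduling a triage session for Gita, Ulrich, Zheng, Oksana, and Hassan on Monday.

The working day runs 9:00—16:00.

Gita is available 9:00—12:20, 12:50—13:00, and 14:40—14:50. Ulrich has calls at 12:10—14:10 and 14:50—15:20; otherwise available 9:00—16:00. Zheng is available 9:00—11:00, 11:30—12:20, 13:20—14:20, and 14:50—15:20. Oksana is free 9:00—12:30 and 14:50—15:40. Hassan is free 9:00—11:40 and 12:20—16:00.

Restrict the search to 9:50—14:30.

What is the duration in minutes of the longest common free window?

Ulrich free within 09:00–16:00: 09:00–12:10, 14:10–14:50, 15:20–16:00.
Gita ∩ Ulrich: 09:00–12:10, 14:40–14:50.
Gita ∩ Ulrich ∩ Zheng: 09:00–11:00, 11:30–12:10.
Gita ∩ Ulrich ∩ Zheng ∩ Oksana: 09:00–11:00, 11:30–12:10.
Gita ∩ Ulrich ∩ Zheng ∩ Oksana ∩ Hassan: 09:00–11:00, 11:30–11:40.
Restricted to 09:50–14:30: 09:50–11:00, 11:30–11:40.
Common window lengths: 70, 10 min; longest is 70.

70 minutes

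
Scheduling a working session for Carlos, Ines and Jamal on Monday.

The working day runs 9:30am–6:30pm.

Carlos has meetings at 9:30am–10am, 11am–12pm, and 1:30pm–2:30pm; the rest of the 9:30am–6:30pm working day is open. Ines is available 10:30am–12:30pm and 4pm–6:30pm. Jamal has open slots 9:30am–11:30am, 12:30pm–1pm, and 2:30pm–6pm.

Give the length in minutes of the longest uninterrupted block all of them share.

Carlos free within 09:30–18:30: 10:00–11:00, 12:00–13:30, 14:30–18:30.
Carlos ∩ Ines: 10:30–11:00, 12:00–12:30, 16:00–18:30.
Carlos ∩ Ines ∩ Jamal: 10:30–11:00, 16:00–18:00.
Common window lengths: 30, 120 min; longest is 120.

120 minutes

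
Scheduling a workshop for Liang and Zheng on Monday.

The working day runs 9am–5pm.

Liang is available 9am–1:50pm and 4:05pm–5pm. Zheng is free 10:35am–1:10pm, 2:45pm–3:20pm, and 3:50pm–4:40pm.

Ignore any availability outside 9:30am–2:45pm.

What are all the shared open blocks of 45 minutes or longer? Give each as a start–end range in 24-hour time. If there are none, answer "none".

Liang ∩ Zheng: 10:35–13:10, 16:05–16:40.
Restricted to 09:30–14:45: 10:35–13:10.
Windows ≥ 45 min: 10:35–13:10.

10:35–13:10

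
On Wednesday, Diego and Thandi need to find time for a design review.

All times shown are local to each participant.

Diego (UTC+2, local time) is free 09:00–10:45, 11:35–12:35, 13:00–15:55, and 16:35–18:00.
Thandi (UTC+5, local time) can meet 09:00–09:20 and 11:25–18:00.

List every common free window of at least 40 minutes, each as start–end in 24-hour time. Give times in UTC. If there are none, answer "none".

07:00–08:45, 09:35–10:35, 11:00–13:00

Diego → UTC: 07:00–08:45, 09:35–10:35, 11:00–13:55, 14:35–16:00.
Thandi → UTC: 04:00–04:20, 06:25–13:00.
Diego ∩ Thandi: 07:00–08:45, 09:35–10:35, 11:00–13:00.
Windows ≥ 40 min: 07:00–08:45, 09:35–10:35, 11:00–13:00.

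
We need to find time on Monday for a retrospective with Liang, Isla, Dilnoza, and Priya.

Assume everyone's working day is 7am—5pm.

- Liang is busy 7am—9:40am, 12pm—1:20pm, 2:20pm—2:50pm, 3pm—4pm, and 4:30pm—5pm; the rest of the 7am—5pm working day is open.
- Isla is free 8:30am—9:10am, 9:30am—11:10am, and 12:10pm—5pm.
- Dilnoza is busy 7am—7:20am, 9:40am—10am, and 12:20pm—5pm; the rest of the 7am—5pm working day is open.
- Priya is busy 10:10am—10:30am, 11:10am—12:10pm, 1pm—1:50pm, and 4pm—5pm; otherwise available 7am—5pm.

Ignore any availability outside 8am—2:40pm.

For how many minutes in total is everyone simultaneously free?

50 minutes

Liang free within 07:00–17:00: 09:40–12:00, 13:20–14:20, 14:50–15:00, 16:00–16:30.
Dilnoza free within 07:00–17:00: 07:20–09:40, 10:00–12:20.
Priya free within 07:00–17:00: 07:00–10:10, 10:30–11:10, 12:10–13:00, 13:50–16:00.
Liang ∩ Isla: 09:40–11:10, 13:20–14:20, 14:50–15:00, 16:00–16:30.
Liang ∩ Isla ∩ Dilnoza: 10:00–11:10.
Liang ∩ Isla ∩ Dilnoza ∩ Priya: 10:00–10:10, 10:30–11:10.
Restricted to 08:00–14:40: 10:00–10:10, 10:30–11:10.
Total common minutes: 10 + 40 = 50.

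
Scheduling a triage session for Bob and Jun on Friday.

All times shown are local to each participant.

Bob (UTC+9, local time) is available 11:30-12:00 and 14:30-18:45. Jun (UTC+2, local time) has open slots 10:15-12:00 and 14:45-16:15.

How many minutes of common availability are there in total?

Bob → UTC: 02:30–03:00, 05:30–09:45.
Jun → UTC: 08:15–10:00, 12:45–14:15.
Bob ∩ Jun: 08:15–09:45.
Total common minutes: 90.

90 minutes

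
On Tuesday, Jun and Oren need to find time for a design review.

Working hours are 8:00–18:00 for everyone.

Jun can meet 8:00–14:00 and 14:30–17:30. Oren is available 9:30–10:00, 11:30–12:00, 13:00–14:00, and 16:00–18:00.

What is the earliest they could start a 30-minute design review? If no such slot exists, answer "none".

09:30

Jun ∩ Oren: 09:30–10:00, 11:30–12:00, 13:00–14:00, 16:00–17:30.
Windows ≥ 30 min: 09:30–10:00, 11:30–12:00, 13:00–14:00, 16:00–17:30.
Earliest such window starts at 09:30.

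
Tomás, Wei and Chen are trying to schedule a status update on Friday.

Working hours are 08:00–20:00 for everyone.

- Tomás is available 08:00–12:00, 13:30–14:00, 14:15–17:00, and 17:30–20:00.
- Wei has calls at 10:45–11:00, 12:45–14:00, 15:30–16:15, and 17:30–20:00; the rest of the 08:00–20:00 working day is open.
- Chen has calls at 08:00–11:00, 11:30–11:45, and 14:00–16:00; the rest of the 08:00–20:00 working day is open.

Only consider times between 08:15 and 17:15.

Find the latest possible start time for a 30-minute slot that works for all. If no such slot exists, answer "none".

Wei free within 08:00–20:00: 08:00–10:45, 11:00–12:45, 14:00–15:30, 16:15–17:30.
Chen free within 08:00–20:00: 11:00–11:30, 11:45–14:00, 16:00–20:00.
Tomás ∩ Wei: 08:00–10:45, 11:00–12:00, 14:15–15:30, 16:15–17:00.
Tomás ∩ Wei ∩ Chen: 11:00–11:30, 11:45–12:00, 16:15–17:00.
Restricted to 08:15–17:15: 11:00–11:30, 11:45–12:00, 16:15–17:00.
Windows ≥ 30 min: 11:00–11:30, 16:15–17:00.
Latest start in the last window 16:15–17:00 is 17:00 − 30 min = 16:30.

16:30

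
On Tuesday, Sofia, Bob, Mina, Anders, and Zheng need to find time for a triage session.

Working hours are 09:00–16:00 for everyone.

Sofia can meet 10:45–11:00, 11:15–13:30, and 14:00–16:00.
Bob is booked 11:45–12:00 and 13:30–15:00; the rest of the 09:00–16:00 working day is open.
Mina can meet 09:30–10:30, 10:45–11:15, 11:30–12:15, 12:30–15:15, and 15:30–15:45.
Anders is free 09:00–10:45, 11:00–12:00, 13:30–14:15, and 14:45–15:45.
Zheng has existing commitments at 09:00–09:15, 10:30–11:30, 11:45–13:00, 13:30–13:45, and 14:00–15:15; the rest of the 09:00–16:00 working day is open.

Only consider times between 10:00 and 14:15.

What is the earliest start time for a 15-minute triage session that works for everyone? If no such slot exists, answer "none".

Bob free within 09:00–16:00: 09:00–11:45, 12:00–13:30, 15:00–16:00.
Zheng free within 09:00–16:00: 09:15–10:30, 11:30–11:45, 13:00–13:30, 13:45–14:00, 15:15–16:00.
Sofia ∩ Bob: 10:45–11:00, 11:15–11:45, 12:00–13:30, 15:00–16:00.
Sofia ∩ Bob ∩ Mina: 10:45–11:00, 11:30–11:45, 12:00–12:15, 12:30–13:30, 15:00–15:15, 15:30–15:45.
Sofia ∩ Bob ∩ Mina ∩ Anders: 11:30–11:45, 15:00–15:15, 15:30–15:45.
Sofia ∩ Bob ∩ Mina ∩ Anders ∩ Zheng: 11:30–11:45, 15:30–15:45.
Restricted to 10:00–14:15: 11:30–11:45.
Windows ≥ 15 min: 11:30–11:45.
Earliest such window starts at 11:30.

11:30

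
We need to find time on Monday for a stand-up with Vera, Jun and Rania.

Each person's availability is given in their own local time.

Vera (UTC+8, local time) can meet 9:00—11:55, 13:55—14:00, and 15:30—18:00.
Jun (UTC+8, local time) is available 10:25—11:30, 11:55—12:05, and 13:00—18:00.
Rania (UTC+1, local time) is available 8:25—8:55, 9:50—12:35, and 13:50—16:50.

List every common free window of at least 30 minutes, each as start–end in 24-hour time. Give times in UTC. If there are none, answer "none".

08:50–10:00

Vera → UTC: 01:00–03:55, 05:55–06:00, 07:30–10:00.
Jun → UTC: 02:25–03:30, 03:55–04:05, 05:00–10:00.
Rania → UTC: 07:25–07:55, 08:50–11:35, 12:50–15:50.
Vera ∩ Jun: 02:25–03:30, 05:55–06:00, 07:30–10:00.
Vera ∩ Jun ∩ Rania: 07:30–07:55, 08:50–10:00.
Windows ≥ 30 min: 08:50–10:00.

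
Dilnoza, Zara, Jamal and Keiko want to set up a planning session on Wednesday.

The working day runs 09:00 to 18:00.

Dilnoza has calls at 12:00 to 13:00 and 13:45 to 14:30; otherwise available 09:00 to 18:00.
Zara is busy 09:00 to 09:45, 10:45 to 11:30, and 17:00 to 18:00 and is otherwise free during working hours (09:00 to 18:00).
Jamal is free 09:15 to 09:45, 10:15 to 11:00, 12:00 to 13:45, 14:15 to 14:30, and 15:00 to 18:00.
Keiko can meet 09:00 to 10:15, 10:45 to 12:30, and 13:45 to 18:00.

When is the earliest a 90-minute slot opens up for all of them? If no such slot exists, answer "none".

15:00

Dilnoza free within 09:00–18:00: 09:00–12:00, 13:00–13:45, 14:30–18:00.
Zara free within 09:00–18:00: 09:45–10:45, 11:30–17:00.
Dilnoza ∩ Zara: 09:45–10:45, 11:30–12:00, 13:00–13:45, 14:30–17:00.
Dilnoza ∩ Zara ∩ Jamal: 10:15–10:45, 13:00–13:45, 15:00–17:00.
Dilnoza ∩ Zara ∩ Jamal ∩ Keiko: 15:00–17:00.
Windows ≥ 90 min: 15:00–17:00.
Earliest such window starts at 15:00.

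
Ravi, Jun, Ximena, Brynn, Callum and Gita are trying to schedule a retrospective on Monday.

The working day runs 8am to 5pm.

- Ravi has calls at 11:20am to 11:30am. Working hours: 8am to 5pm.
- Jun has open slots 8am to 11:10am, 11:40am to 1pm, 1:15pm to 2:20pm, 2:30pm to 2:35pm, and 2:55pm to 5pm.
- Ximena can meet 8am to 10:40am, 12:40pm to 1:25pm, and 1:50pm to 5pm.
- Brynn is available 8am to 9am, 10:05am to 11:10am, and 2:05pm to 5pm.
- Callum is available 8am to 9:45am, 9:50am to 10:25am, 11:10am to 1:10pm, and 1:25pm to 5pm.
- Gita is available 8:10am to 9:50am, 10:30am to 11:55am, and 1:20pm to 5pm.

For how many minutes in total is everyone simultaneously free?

Ravi free within 08:00–17:00: 08:00–11:20, 11:30–17:00.
Ravi ∩ Jun: 08:00–11:10, 11:40–13:00, 13:15–14:20, 14:30–14:35, 14:55–17:00.
Ravi ∩ Jun ∩ Ximena: 08:00–10:40, 12:40–13:00, 13:15–13:25, 13:50–14:20, 14:30–14:35, 14:55–17:00.
Ravi ∩ Jun ∩ Ximena ∩ Brynn: 08:00–09:00, 10:05–10:40, 14:05–14:20, 14:30–14:35, 14:55–17:00.
Ravi ∩ Jun ∩ Ximena ∩ Brynn ∩ Callum: 08:00–09:00, 10:05–10:25, 14:05–14:20, 14:30–14:35, 14:55–17:00.
Ravi ∩ Jun ∩ Ximena ∩ Brynn ∩ Callum ∩ Gita: 08:10–09:00, 14:05–14:20, 14:30–14:35, 14:55–17:00.
Total common minutes: 50 + 15 + 5 + 125 = 195.

195 minutes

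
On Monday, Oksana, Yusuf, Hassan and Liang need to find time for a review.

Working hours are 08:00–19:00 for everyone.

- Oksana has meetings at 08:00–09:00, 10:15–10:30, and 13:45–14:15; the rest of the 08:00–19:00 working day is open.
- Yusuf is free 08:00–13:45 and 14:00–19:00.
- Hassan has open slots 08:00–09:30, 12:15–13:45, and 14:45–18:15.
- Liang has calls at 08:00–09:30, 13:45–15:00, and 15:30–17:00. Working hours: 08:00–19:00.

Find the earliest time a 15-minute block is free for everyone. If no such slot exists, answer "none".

Oksana free within 08:00–19:00: 09:00–10:15, 10:30–13:45, 14:15–19:00.
Liang free within 08:00–19:00: 09:30–13:45, 15:00–15:30, 17:00–19:00.
Oksana ∩ Yusuf: 09:00–10:15, 10:30–13:45, 14:15–19:00.
Oksana ∩ Yusuf ∩ Hassan: 09:00–09:30, 12:15–13:45, 14:45–18:15.
Oksana ∩ Yusuf ∩ Hassan ∩ Liang: 12:15–13:45, 15:00–15:30, 17:00–18:15.
Windows ≥ 15 min: 12:15–13:45, 15:00–15:30, 17:00–18:15.
Earliest such window starts at 12:15.

12:15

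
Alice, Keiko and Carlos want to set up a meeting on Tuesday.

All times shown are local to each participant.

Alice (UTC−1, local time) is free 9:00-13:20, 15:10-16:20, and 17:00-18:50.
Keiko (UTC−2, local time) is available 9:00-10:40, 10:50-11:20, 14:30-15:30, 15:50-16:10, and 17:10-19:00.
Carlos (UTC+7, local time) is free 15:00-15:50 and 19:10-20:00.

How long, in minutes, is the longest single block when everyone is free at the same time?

Alice → UTC: 10:00–14:20, 16:10–17:20, 18:00–19:50.
Keiko → UTC: 11:00–12:40, 12:50–13:20, 16:30–17:30, 17:50–18:10, 19:10–21:00.
Carlos → UTC: 08:00–08:50, 12:10–13:00.
Alice ∩ Keiko: 11:00–12:40, 12:50–13:20, 16:30–17:20, 18:00–18:10, 19:10–19:50.
Alice ∩ Keiko ∩ Carlos: 12:10–12:40, 12:50–13:00.
Common window lengths: 30, 10 min; longest is 30.

30 minutes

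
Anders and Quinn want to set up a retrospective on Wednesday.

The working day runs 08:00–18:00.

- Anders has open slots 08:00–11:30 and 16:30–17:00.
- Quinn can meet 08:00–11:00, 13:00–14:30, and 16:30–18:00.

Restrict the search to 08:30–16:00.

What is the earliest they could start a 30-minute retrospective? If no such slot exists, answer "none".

08:30

Anders ∩ Quinn: 08:00–11:00, 16:30–17:00.
Restricted to 08:30–16:00: 08:30–11:00.
Windows ≥ 30 min: 08:30–11:00.
Earliest such window starts at 08:30.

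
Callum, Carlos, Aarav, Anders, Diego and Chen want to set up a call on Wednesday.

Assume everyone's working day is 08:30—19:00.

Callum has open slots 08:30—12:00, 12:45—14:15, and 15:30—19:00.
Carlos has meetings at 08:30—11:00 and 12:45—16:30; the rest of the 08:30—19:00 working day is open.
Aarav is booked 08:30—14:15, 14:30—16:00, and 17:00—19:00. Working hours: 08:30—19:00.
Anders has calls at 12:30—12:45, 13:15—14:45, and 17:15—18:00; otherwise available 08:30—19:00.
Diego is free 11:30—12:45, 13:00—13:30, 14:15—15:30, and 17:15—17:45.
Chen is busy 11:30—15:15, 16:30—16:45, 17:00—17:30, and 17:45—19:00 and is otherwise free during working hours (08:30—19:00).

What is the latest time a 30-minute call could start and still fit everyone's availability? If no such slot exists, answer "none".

Carlos free within 08:30–19:00: 11:00–12:45, 16:30–19:00.
Aarav free within 08:30–19:00: 14:15–14:30, 16:00–17:00.
Anders free within 08:30–19:00: 08:30–12:30, 12:45–13:15, 14:45–17:15, 18:00–19:00.
Chen free within 08:30–19:00: 08:30–11:30, 15:15–16:30, 16:45–17:00, 17:30–17:45.
Callum ∩ Carlos: 11:00–12:00, 16:30–19:00.
Callum ∩ Carlos ∩ Aarav: 16:30–17:00.
Callum ∩ Carlos ∩ Aarav ∩ Anders: 16:30–17:00.
Callum ∩ Carlos ∩ Aarav ∩ Anders ∩ Diego: (none).
Callum ∩ Carlos ∩ Aarav ∩ Anders ∩ Diego ∩ Chen: (none).
Windows ≥ 30 min: (none).

none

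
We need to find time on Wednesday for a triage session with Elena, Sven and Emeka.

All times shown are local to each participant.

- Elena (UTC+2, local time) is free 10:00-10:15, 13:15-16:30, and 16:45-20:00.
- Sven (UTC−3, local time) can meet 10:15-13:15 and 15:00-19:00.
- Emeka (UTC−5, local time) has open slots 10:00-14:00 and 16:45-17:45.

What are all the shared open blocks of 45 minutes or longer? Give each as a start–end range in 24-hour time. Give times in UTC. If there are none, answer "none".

Elena → UTC: 08:00–08:15, 11:15–14:30, 14:45–18:00.
Sven → UTC: 13:15–16:15, 18:00–22:00.
Emeka → UTC: 15:00–19:00, 21:45–22:45.
Elena ∩ Sven: 13:15–14:30, 14:45–16:15.
Elena ∩ Sven ∩ Emeka: 15:00–16:15.
Windows ≥ 45 min: 15:00–16:15.

15:00–16:15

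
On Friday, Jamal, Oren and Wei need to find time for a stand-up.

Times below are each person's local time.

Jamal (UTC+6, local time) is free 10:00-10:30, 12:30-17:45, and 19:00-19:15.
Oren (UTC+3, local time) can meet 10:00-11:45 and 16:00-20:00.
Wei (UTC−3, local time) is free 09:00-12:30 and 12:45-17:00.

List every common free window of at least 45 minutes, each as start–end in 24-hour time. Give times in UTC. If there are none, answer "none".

Jamal → UTC: 04:00–04:30, 06:30–11:45, 13:00–13:15.
Oren → UTC: 07:00–08:45, 13:00–17:00.
Wei → UTC: 12:00–15:30, 15:45–20:00.
Jamal ∩ Oren: 07:00–08:45, 13:00–13:15.
Jamal ∩ Oren ∩ Wei: 13:00–13:15.
Windows ≥ 45 min: (none).

none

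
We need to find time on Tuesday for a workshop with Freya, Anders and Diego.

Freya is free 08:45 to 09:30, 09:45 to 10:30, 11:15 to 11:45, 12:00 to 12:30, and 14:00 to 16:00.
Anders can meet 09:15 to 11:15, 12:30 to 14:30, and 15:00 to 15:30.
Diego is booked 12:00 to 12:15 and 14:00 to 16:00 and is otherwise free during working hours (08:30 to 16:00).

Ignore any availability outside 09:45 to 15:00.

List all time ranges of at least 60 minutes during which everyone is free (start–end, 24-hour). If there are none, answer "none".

Diego free within 08:30–16:00: 08:30–12:00, 12:15–14:00.
Freya ∩ Anders: 09:15–09:30, 09:45–10:30, 14:00–14:30, 15:00–15:30.
Freya ∩ Anders ∩ Diego: 09:15–09:30, 09:45–10:30.
Restricted to 09:45–15:00: 09:45–10:30.
Windows ≥ 60 min: (none).

none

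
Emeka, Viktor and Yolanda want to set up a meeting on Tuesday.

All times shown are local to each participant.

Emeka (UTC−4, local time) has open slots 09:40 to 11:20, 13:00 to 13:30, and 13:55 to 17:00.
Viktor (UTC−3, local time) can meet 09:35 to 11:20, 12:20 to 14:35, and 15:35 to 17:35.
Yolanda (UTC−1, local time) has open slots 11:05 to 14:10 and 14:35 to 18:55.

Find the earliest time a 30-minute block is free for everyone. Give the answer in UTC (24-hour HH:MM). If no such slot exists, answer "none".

Emeka → UTC: 13:40–15:20, 17:00–17:30, 17:55–21:00.
Viktor → UTC: 12:35–14:20, 15:20–17:35, 18:35–20:35.
Yolanda → UTC: 12:05–15:10, 15:35–19:55.
Emeka ∩ Viktor: 13:40–14:20, 17:00–17:30, 18:35–20:35.
Emeka ∩ Viktor ∩ Yolanda: 13:40–14:20, 17:00–17:30, 18:35–19:55.
Windows ≥ 30 min: 13:40–14:20, 17:00–17:30, 18:35–19:55.
Earliest such window starts at 13:40.

13:40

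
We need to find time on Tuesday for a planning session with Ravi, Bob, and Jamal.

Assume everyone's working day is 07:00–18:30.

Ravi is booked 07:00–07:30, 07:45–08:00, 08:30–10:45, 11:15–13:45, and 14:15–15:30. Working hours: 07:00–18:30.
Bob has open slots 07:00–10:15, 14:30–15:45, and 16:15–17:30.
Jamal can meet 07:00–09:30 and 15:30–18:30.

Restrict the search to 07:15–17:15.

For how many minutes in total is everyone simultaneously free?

120 minutes

Ravi free within 07:00–18:30: 07:30–07:45, 08:00–08:30, 10:45–11:15, 13:45–14:15, 15:30–18:30.
Ravi ∩ Bob: 07:30–07:45, 08:00–08:30, 15:30–15:45, 16:15–17:30.
Ravi ∩ Bob ∩ Jamal: 07:30–07:45, 08:00–08:30, 15:30–15:45, 16:15–17:30.
Restricted to 07:15–17:15: 07:30–07:45, 08:00–08:30, 15:30–15:45, 16:15–17:15.
Total common minutes: 15 + 30 + 15 + 60 = 120.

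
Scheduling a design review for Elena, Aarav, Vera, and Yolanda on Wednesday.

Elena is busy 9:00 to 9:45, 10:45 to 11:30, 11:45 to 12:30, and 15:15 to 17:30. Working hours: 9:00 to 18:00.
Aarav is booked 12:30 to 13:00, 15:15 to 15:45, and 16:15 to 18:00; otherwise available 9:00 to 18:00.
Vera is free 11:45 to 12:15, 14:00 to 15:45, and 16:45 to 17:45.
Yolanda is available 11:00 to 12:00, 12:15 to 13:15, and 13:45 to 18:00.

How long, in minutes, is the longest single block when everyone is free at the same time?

Elena free within 09:00–18:00: 09:45–10:45, 11:30–11:45, 12:30–15:15, 17:30–18:00.
Aarav free within 09:00–18:00: 09:00–12:30, 13:00–15:15, 15:45–16:15.
Elena ∩ Aarav: 09:45–10:45, 11:30–11:45, 13:00–15:15.
Elena ∩ Aarav ∩ Vera: 14:00–15:15.
Elena ∩ Aarav ∩ Vera ∩ Yolanda: 14:00–15:15.
Single common window of 75 minutes.

75 minutes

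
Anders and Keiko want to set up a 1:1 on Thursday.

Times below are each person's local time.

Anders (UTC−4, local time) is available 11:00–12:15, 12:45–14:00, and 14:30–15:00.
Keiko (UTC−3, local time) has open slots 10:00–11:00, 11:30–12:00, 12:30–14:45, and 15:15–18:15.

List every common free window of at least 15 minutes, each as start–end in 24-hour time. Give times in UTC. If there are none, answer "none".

15:30–16:15, 16:45–17:45, 18:30–19:00

Anders → UTC: 15:00–16:15, 16:45–18:00, 18:30–19:00.
Keiko → UTC: 13:00–14:00, 14:30–15:00, 15:30–17:45, 18:15–21:15.
Anders ∩ Keiko: 15:30–16:15, 16:45–17:45, 18:30–19:00.
Windows ≥ 15 min: 15:30–16:15, 16:45–17:45, 18:30–19:00.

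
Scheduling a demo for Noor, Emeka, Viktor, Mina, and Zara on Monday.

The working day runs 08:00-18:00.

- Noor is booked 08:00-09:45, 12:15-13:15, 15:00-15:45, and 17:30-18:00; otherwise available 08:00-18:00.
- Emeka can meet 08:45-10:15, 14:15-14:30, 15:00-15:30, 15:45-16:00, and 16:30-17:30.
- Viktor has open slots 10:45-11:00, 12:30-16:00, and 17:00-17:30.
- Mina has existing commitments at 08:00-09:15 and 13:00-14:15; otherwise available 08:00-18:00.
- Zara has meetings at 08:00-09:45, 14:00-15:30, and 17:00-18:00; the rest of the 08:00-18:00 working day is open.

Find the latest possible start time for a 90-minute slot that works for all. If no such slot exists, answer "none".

Noor free within 08:00–18:00: 09:45–12:15, 13:15–15:00, 15:45–17:30.
Mina free within 08:00–18:00: 09:15–13:00, 14:15–18:00.
Zara free within 08:00–18:00: 09:45–14:00, 15:30–17:00.
Noor ∩ Emeka: 09:45–10:15, 14:15–14:30, 15:45–16:00, 16:30–17:30.
Noor ∩ Emeka ∩ Viktor: 14:15–14:30, 15:45–16:00, 17:00–17:30.
Noor ∩ Emeka ∩ Viktor ∩ Mina: 14:15–14:30, 15:45–16:00, 17:00–17:30.
Noor ∩ Emeka ∩ Viktor ∩ Mina ∩ Zara: 15:45–16:00.
Windows ≥ 90 min: (none).

none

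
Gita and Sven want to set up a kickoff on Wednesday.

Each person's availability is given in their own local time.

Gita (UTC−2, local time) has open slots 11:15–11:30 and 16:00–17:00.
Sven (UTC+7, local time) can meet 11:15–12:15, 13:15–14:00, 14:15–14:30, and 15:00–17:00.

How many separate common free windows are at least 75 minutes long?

Gita → UTC: 13:15–13:30, 18:00–19:00.
Sven → UTC: 04:15–05:15, 06:15–07:00, 07:15–07:30, 08:00–10:00.
Gita ∩ Sven: (none).
Windows ≥ 75 min: (none).
That's 0 windows.

0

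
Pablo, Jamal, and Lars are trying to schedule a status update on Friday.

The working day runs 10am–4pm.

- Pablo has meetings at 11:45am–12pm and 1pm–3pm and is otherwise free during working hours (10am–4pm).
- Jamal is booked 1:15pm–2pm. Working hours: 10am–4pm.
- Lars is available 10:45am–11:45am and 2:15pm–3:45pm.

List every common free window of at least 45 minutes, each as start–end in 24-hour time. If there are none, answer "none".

10:45–11:45, 15:00–15:45

Pablo free within 10:00–16:00: 10:00–11:45, 12:00–13:00, 15:00–16:00.
Jamal free within 10:00–16:00: 10:00–13:15, 14:00–16:00.
Pablo ∩ Jamal: 10:00–11:45, 12:00–13:00, 15:00–16:00.
Pablo ∩ Jamal ∩ Lars: 10:45–11:45, 15:00–15:45.
Windows ≥ 45 min: 10:45–11:45, 15:00–15:45.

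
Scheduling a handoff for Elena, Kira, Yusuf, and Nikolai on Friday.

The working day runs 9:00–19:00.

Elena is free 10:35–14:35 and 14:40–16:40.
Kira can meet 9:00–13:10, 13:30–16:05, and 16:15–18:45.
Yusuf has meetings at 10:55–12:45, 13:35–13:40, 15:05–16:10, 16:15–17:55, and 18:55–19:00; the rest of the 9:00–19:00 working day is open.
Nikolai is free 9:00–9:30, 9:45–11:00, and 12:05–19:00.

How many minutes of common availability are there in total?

Yusuf free within 09:00–19:00: 09:00–10:55, 12:45–13:35, 13:40–15:05, 16:10–16:15, 17:55–18:55.
Elena ∩ Kira: 10:35–13:10, 13:30–14:35, 14:40–16:05, 16:15–16:40.
Elena ∩ Kira ∩ Yusuf: 10:35–10:55, 12:45–13:10, 13:30–13:35, 13:40–14:35, 14:40–15:05.
Elena ∩ Kira ∩ Yusuf ∩ Nikolai: 10:35–10:55, 12:45–13:10, 13:30–13:35, 13:40–14:35, 14:40–15:05.
Total common minutes: 20 + 25 + 5 + 55 + 25 = 130.

130 minutes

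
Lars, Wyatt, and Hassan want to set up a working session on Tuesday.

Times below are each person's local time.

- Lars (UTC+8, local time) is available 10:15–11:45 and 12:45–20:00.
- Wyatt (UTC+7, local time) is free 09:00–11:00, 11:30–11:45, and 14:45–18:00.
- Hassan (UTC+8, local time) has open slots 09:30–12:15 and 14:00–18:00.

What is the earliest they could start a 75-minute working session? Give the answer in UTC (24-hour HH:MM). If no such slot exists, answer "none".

Lars → UTC: 02:15–03:45, 04:45–12:00.
Wyatt → UTC: 02:00–04:00, 04:30–04:45, 07:45–11:00.
Hassan → UTC: 01:30–04:15, 06:00–10:00.
Lars ∩ Wyatt: 02:15–03:45, 07:45–11:00.
Lars ∩ Wyatt ∩ Hassan: 02:15–03:45, 07:45–10:00.
Windows ≥ 75 min: 02:15–03:45, 07:45–10:00.
Earliest such window starts at 02:15.

02:15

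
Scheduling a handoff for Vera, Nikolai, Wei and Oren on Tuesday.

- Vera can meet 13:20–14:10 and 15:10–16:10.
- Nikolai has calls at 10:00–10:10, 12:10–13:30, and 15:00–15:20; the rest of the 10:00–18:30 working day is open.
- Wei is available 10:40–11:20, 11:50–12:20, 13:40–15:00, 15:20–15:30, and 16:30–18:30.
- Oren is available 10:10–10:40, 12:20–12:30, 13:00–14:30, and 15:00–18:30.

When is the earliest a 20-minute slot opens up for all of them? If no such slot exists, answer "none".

13:40

Nikolai free within 10:00–18:30: 10:10–12:10, 13:30–15:00, 15:20–18:30.
Vera ∩ Nikolai: 13:30–14:10, 15:20–16:10.
Vera ∩ Nikolai ∩ Wei: 13:40–14:10, 15:20–15:30.
Vera ∩ Nikolai ∩ Wei ∩ Oren: 13:40–14:10, 15:20–15:30.
Windows ≥ 20 min: 13:40–14:10.
Earliest such window starts at 13:40.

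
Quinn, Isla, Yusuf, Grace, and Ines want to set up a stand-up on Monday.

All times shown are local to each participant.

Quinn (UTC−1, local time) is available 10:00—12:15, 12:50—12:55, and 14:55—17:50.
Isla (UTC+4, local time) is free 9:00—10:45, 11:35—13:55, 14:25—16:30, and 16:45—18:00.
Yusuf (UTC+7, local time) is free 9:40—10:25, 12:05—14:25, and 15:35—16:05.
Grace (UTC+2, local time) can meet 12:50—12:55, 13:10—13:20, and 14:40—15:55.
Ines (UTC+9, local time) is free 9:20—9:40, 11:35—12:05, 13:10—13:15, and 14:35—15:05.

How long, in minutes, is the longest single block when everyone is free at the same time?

Quinn → UTC: 11:00–13:15, 13:50–13:55, 15:55–18:50.
Isla → UTC: 05:00–06:45, 07:35–09:55, 10:25–12:30, 12:45–14:00.
Yusuf → UTC: 02:40–03:25, 05:05–07:25, 08:35–09:05.
Grace → UTC: 10:50–10:55, 11:10–11:20, 12:40–13:55.
Ines → UTC: 00:20–00:40, 02:35–03:05, 04:10–04:15, 05:35–06:05.
Quinn ∩ Isla: 11:00–12:30, 12:45–13:15, 13:50–13:55.
Quinn ∩ Isla ∩ Yusuf: (none).
Quinn ∩ Isla ∩ Yusuf ∩ Grace: (none).
Quinn ∩ Isla ∩ Yusuf ∩ Grace ∩ Ines: (none).
No common window.

0 minutes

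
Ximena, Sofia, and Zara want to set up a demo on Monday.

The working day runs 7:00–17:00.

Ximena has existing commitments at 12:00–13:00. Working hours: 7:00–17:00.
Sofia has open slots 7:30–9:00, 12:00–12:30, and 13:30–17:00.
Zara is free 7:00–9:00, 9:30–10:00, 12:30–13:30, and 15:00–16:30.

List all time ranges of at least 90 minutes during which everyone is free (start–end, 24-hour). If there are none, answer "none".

07:30–09:00, 15:00–16:30

Ximena free within 07:00–17:00: 07:00–12:00, 13:00–17:00.
Ximena ∩ Sofia: 07:30–09:00, 13:30–17:00.
Ximena ∩ Sofia ∩ Zara: 07:30–09:00, 15:00–16:30.
Windows ≥ 90 min: 07:30–09:00, 15:00–16:30.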